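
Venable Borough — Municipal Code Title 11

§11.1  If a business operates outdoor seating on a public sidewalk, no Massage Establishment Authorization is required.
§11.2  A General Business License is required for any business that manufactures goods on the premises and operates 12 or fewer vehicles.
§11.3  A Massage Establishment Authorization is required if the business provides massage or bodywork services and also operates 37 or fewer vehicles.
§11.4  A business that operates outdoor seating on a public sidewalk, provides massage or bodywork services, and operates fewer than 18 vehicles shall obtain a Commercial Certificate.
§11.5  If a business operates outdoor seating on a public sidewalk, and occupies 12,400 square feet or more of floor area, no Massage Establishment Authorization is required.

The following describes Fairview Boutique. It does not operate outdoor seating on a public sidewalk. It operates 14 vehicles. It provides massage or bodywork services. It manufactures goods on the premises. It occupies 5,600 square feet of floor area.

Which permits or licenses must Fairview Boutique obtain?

Massage Establishment Authorization

§11.1 does not operate outdoor seating on a public sidewalk → Massage Establishment Authorization exemption does not apply.
§11.2 manufactures goods on the premises; vehicles 14 > 12 → General Business License not required.
§11.3 provides massage or bodywork services; vehicles 14 ≤ 37 → Massage Establishment Authorization required.
§11.4 does not operate outdoor seating on a public sidewalk; provides massage or bodywork services; vehicles 14 < 18 → Commercial Certificate not required.
§11.5 does not operate outdoor seating on a public sidewalk; floor area 5,600 square feet < 12,400 square feet → Massage Establishment Authorization exemption does not apply.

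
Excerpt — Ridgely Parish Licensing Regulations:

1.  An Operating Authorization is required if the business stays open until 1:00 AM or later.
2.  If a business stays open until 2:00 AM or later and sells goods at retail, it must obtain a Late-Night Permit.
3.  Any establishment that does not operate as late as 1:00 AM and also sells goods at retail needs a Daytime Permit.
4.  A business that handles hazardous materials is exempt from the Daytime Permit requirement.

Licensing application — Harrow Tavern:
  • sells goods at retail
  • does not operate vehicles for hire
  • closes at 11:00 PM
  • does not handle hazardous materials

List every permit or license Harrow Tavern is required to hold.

Daytime Permit

1. closes 11:00 PM, at/before 1:00 AM → Operating Authorization not required.
2. closes 11:00 PM, at/before 2:00 AM; sells goods at retail → Late-Night Permit not required.
3. closes 11:00 PM, at/before 1:00 AM; sells goods at retail → Daytime Permit required.
4. does not handle hazardous materials → Daytime Permit exemption does not apply.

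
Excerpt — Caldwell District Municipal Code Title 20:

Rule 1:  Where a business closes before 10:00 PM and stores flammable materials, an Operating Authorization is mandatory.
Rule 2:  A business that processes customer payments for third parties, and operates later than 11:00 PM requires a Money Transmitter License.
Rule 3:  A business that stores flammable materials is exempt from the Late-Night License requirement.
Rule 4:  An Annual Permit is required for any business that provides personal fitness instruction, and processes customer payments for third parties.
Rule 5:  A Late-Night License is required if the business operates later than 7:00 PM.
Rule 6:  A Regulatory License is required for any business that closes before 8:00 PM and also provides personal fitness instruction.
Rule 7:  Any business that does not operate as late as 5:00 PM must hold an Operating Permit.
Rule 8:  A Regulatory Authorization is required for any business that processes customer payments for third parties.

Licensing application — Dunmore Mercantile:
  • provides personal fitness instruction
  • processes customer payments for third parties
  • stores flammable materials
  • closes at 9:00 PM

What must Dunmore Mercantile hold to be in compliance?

Annual Permit, Operating Authorization, Regulatory Authorization

Rule 1: closes 9:00 PM, at/before 10:00 PM; stores flammable materials → Operating Authorization required.
Rule 2: processes customer payments for third parties; closes 9:00 PM, at/before 11:00 PM → Money Transmitter License not required.
Rule 3: stores flammable materials → exempt from Late-Night License.
Rule 4: provides personal fitness instruction; processes customer payments for third parties → Annual Permit required.
Rule 5: closes 9:00 PM, after 7:00 PM → Late-Night License required.
Rule 6: closes 9:00 PM, after 8:00 PM; provides personal fitness instruction → Regulatory License not required.
Rule 7: closes 9:00 PM, after 5:00 PM → Operating Permit not required.
Rule 8: processes customer payments for third parties → Regulatory Authorization required.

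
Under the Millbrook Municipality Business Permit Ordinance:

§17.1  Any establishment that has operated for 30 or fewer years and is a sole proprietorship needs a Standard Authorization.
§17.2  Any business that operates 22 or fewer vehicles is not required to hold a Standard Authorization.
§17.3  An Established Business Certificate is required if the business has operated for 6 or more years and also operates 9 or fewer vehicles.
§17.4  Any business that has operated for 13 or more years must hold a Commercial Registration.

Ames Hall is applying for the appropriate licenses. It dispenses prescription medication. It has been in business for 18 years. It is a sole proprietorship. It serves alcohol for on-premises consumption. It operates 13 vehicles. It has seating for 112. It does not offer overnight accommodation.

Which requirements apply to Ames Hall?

Commercial Registration

§17.1 years in business 18 ≤ 30; is a sole proprietorship → Standard Authorization required.
§17.2 vehicles 13 ≤ 22 → exempt from Standard Authorization.
§17.3 years in business 18 ≥ 6; vehicles 13 > 9 → Established Business Certificate not required.
§17.4 years in business 18 ≥ 13 → Commercial Registration required.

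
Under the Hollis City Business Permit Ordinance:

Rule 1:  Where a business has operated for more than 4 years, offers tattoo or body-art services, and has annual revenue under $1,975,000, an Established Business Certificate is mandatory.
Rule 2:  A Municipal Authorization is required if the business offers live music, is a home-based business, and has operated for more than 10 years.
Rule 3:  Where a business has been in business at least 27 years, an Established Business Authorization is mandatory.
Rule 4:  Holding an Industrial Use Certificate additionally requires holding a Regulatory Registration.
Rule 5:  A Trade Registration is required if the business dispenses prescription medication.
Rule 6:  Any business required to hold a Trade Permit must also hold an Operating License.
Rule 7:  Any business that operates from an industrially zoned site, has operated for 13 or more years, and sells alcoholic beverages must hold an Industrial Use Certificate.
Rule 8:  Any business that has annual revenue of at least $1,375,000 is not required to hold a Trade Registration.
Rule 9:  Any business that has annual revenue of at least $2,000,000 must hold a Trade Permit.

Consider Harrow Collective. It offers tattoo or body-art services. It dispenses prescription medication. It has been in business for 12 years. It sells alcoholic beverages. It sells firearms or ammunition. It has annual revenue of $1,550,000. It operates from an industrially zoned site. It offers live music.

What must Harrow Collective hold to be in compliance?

Rule 1: years in business 12 > 4; offers tattoo or body-art services; revenue $1,550,000 < $1,975,000 → Established Business Certificate required.
Rule 2: offers live music; operates from an industrially zoned site (not: is a home-based business); years in business 12 > 10 → Municipal Authorization not required.
Rule 3: years in business 12 < 27 → Established Business Authorization not required.
Rule 4: Industrial Use Certificate is not required → no effect.
Rule 5: dispenses prescription medication → Trade Registration required.
Rule 6: Trade Permit is not required → no effect.
Rule 7: operates from an industrially zoned site; years in business 12 < 13; sells alcoholic beverages → Industrial Use Certificate not required.
Rule 8: revenue $1,550,000 ≥ $1,375,000 → exempt from Trade Registration.
Rule 9: revenue $1,550,000 < $2,000,000 → Trade Permit not required.

Established Business Certificate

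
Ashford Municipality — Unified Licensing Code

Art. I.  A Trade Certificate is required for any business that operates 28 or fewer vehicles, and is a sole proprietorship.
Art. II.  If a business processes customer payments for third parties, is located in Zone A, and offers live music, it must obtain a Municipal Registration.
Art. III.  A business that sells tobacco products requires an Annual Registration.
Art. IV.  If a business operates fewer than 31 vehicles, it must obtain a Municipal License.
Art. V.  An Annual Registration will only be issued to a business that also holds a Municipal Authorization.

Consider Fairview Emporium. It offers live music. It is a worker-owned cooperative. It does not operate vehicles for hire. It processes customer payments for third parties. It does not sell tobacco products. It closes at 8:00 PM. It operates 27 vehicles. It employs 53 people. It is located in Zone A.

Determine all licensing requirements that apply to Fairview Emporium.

Art. I. vehicles 27 ≤ 28; is a worker-owned cooperative (not: is a sole proprietorship) → Trade Certificate not required.
Art. II. processes customer payments for third parties; is located in Zone A; offers live music → Municipal Registration required.
Art. III. does not sell tobacco products → Annual Registration not required.
Art. IV. vehicles 27 < 31 → Municipal License required.
Art. V. Annual Registration is not required → no effect.

Municipal License, Municipal Registration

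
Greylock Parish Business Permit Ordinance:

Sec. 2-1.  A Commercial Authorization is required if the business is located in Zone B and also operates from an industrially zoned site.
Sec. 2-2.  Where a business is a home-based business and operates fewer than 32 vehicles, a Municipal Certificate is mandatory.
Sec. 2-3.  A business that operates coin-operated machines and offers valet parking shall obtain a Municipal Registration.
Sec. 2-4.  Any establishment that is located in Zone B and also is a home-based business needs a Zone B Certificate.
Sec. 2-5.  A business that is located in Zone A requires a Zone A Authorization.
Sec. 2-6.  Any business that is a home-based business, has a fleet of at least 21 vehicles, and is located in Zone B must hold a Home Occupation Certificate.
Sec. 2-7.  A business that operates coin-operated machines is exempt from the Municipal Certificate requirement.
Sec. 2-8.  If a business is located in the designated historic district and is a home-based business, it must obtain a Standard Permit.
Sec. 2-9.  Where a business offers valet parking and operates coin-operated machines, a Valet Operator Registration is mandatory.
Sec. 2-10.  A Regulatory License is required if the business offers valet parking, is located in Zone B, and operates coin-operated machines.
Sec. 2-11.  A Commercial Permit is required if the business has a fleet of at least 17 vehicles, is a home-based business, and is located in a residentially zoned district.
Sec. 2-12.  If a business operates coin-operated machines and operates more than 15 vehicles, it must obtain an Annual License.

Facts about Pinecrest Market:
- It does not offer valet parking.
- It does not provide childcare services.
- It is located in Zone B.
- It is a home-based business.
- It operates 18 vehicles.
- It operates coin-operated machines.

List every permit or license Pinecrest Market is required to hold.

Sec. 2-1. is located in Zone B; is a home-based business (not: operates from an industrially zoned site) → Commercial Authorization not required.
Sec. 2-2. is a home-based business; vehicles 18 < 32 → Municipal Certificate required.
Sec. 2-3. operates coin-operated machines; does not offer valet parking → Municipal Registration not required.
Sec. 2-4. is located in Zone B; is a home-based business → Zone B Certificate required.
Sec. 2-5. is located in Zone B (not: is located in Zone A) → Zone A Authorization not required.
Sec. 2-6. is a home-based business; vehicles 18 < 21; is located in Zone B → Home Occupation Certificate not required.
Sec. 2-7. operates coin-operated machines → exempt from Municipal Certificate.
Sec. 2-8. is located in Zone B (not: is located in the designated historic district); is a home-based business → Standard Permit not required.
Sec. 2-9. does not offer valet parking; operates coin-operated machines → Valet Operator Registration not required.
Sec. 2-10. does not offer valet parking; is located in Zone B; operates coin-operated machines → Regulatory License not required.
Sec. 2-11. vehicles 18 ≥ 17; is a home-based business; is located in Zone B (not: is located in a residentially zoned district) → Commercial Permit not required.
Sec. 2-12. operates coin-operated machines; vehicles 18 > 15 → Annual License required.

Annual License, Zone B Certificate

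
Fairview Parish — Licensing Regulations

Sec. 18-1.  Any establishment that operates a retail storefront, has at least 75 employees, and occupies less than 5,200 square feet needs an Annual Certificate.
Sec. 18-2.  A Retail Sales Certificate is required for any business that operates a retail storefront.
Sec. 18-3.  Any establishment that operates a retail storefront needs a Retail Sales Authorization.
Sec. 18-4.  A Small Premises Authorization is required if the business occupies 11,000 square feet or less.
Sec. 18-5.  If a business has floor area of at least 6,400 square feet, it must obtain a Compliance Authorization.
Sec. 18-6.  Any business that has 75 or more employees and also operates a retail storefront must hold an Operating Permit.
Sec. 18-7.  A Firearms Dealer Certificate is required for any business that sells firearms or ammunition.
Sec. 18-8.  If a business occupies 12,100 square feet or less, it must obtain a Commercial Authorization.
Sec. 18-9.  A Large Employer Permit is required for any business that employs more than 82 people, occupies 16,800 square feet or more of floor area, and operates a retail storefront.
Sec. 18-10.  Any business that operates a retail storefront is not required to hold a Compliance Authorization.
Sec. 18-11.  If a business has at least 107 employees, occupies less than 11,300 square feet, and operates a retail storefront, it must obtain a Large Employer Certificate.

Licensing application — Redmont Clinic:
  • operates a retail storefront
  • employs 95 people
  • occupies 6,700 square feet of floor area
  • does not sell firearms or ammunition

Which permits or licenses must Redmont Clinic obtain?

Commercial Authorization, Operating Permit, Retail Sales Authorization, Retail Sales Certificate, Small Premises Authorization

Sec. 18-1. operates a retail storefront; employees 95 ≥ 75; floor area 6,700 square feet ≥ 5,200 square feet → Annual Certificate not required.
Sec. 18-2. operates a retail storefront → Retail Sales Certificate required.
Sec. 18-3. operates a retail storefront → Retail Sales Authorization required.
Sec. 18-4. floor area 6,700 square feet ≤ 11,000 square feet → Small Premises Authorization required.
Sec. 18-5. floor area 6,700 square feet ≥ 6,400 square feet → Compliance Authorization required.
Sec. 18-6. employees 95 ≥ 75; operates a retail storefront → Operating Permit required.
Sec. 18-7. does not sell firearms or ammunition → Firearms Dealer Certificate not required.
Sec. 18-8. floor area 6,700 square feet ≤ 12,100 square feet → Commercial Authorization required.
Sec. 18-9. employees 95 > 82; floor area 6,700 square feet < 16,800 square feet; operates a retail storefront → Large Employer Permit not required.
Sec. 18-10. operates a retail storefront → exempt from Compliance Authorization.
Sec. 18-11. employees 95 < 107; floor area 6,700 square feet < 11,300 square feet; operates a retail storefront → Large Employer Certificate not required.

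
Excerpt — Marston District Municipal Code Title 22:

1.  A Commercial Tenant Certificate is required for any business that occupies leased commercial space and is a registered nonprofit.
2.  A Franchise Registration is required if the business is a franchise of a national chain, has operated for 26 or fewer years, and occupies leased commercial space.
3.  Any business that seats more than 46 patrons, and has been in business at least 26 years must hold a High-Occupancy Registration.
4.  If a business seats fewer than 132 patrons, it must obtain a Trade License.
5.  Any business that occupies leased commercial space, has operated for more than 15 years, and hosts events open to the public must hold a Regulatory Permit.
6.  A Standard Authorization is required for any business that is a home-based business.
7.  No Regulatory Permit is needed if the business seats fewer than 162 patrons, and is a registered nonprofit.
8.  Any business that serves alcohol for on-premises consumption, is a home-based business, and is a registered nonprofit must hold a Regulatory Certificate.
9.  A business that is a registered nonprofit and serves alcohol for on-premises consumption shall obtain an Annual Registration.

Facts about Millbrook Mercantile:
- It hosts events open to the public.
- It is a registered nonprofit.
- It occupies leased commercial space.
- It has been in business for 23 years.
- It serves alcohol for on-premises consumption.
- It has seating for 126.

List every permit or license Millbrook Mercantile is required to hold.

Annual Registration, Commercial Tenant Certificate, Trade License

1. occupies leased commercial space; is a registered nonprofit → Commercial Tenant Certificate required.
2. is a registered nonprofit (not: is a franchise of a national chain); years in business 23 ≤ 26; occupies leased commercial space → Franchise Registration not required.
3. seating 126 > 46; years in business 23 < 26 → High-Occupancy Registration not required.
4. seating 126 < 132 → Trade License required.
5. occupies leased commercial space; years in business 23 > 15; hosts events open to the public → Regulatory Permit required.
6. occupies leased commercial space (not: is a home-based business) → Standard Authorization not required.
7. seating 126 < 162; is a registered nonprofit → exempt from Regulatory Permit.
8. serves alcohol for on-premises consumption; occupies leased commercial space (not: is a home-based business); is a registered nonprofit → Regulatory Certificate not required.
9. is a registered nonprofit; serves alcohol for on-premises consumption → Annual Registration required.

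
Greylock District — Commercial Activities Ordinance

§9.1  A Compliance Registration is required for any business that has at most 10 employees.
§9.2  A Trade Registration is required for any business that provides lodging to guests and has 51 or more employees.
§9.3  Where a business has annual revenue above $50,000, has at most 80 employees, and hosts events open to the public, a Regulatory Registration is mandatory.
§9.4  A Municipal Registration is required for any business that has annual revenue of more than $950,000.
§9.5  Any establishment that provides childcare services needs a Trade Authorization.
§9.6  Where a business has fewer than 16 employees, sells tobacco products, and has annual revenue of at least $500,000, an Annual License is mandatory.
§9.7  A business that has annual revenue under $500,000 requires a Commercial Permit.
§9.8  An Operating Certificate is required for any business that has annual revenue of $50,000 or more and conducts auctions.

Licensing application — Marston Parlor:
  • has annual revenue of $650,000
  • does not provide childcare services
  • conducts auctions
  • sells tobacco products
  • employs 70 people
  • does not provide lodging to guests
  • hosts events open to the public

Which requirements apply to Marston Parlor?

§9.1 employees 70 > 10 → Compliance Registration not required.
§9.2 does not provide lodging to guests; employees 70 ≥ 51 → Trade Registration not required.
§9.3 revenue $650,000 > $50,000; employees 70 ≤ 80; hosts events open to the public → Regulatory Registration required.
§9.4 revenue $650,000 ≤ $950,000 → Municipal Registration not required.
§9.5 does not provide childcare services → Trade Authorization not required.
§9.6 employees 70 ≥ 16; sells tobacco products; revenue $650,000 ≥ $500,000 → Annual License not required.
§9.7 revenue $650,000 ≥ $500,000 → Commercial Permit not required.
§9.8 revenue $650,000 ≥ $50,000; conducts auctions → Operating Certificate required.

Operating Certificate, Regulatory Registration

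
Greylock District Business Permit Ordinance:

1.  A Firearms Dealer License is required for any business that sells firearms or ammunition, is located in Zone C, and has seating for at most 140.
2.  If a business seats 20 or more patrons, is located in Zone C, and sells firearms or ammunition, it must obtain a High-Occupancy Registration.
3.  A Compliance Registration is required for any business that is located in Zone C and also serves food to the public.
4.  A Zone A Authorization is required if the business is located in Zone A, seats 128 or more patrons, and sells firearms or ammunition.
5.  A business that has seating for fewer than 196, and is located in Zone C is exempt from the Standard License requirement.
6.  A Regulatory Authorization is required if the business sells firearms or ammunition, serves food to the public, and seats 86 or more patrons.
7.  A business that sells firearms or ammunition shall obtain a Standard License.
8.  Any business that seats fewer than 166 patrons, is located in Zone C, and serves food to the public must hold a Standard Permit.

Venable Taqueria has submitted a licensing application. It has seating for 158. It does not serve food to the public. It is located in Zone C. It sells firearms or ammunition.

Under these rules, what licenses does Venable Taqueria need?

High-Occupancy Registration

1. sells firearms or ammunition; is located in Zone C; seating 158 > 140 → Firearms Dealer License not required.
2. seating 158 ≥ 20; is located in Zone C; sells firearms or ammunition → High-Occupancy Registration required.
3. is located in Zone C; does not serve food to the public → Compliance Registration not required.
4. is located in Zone C (not: is located in Zone A); seating 158 ≥ 128; sells firearms or ammunition → Zone A Authorization not required.
5. seating 158 < 196; is located in Zone C → exempt from Standard License.
6. sells firearms or ammunition; does not serve food to the public; seating 158 ≥ 86 → Regulatory Authorization not required.
7. sells firearms or ammunition → Standard License required.
8. seating 158 < 166; is located in Zone C; does not serve food to the public → Standard Permit not required.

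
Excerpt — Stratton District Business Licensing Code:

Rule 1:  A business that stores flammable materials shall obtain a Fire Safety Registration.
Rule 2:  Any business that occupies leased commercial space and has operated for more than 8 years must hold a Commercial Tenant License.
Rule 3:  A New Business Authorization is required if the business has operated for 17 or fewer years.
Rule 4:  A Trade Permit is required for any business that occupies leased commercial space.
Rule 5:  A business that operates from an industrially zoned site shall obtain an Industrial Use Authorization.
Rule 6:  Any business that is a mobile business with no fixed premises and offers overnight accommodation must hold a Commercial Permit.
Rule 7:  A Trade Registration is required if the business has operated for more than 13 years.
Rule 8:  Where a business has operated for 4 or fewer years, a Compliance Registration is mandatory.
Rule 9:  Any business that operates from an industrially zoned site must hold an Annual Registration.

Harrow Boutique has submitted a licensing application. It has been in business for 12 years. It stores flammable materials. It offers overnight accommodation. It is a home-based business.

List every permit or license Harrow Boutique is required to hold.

Rule 1: stores flammable materials → Fire Safety Registration required.
Rule 2: is a home-based business (not: occupies leased commercial space); years in business 12 > 8 → Commercial Tenant License not required.
Rule 3: years in business 12 ≤ 17 → New Business Authorization required.
Rule 4: is a home-based business (not: occupies leased commercial space) → Trade Permit not required.
Rule 5: is a home-based business (not: operates from an industrially zoned site) → Industrial Use Authorization not required.
Rule 6: is a home-based business (not: is a mobile business with no fixed premises); offers overnight accommodation → Commercial Permit not required.
Rule 7: years in business 12 ≤ 13 → Trade Registration not required.
Rule 8: years in business 12 > 4 → Compliance Registration not required.
Rule 9: is a home-based business (not: operates from an industrially zoned site) → Annual Registration not required.

Fire Safety Registration, New Business Authorization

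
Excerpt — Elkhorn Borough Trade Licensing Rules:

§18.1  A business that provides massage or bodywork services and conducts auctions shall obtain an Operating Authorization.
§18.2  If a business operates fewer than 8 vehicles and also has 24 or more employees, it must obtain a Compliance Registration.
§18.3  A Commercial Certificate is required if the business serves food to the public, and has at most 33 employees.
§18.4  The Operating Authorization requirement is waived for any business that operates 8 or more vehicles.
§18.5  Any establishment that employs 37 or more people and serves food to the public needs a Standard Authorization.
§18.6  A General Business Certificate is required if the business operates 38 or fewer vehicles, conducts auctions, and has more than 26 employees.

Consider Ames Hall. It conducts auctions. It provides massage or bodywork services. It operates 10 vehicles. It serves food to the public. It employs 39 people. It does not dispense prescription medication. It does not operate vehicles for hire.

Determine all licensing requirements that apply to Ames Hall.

§18.1 provides massage or bodywork services; conducts auctions → Operating Authorization required.
§18.2 vehicles 10 ≥ 8; employees 39 ≥ 24 → Compliance Registration not required.
§18.3 serves food to the public; employees 39 > 33 → Commercial Certificate not required.
§18.4 vehicles 10 ≥ 8 → exempt from Operating Authorization.
§18.5 employees 39 ≥ 37; serves food to the public → Standard Authorization required.
§18.6 vehicles 10 ≤ 38; conducts auctions; employees 39 > 26 → General Business Certificate required.

General Business Certificate, Standard Authorization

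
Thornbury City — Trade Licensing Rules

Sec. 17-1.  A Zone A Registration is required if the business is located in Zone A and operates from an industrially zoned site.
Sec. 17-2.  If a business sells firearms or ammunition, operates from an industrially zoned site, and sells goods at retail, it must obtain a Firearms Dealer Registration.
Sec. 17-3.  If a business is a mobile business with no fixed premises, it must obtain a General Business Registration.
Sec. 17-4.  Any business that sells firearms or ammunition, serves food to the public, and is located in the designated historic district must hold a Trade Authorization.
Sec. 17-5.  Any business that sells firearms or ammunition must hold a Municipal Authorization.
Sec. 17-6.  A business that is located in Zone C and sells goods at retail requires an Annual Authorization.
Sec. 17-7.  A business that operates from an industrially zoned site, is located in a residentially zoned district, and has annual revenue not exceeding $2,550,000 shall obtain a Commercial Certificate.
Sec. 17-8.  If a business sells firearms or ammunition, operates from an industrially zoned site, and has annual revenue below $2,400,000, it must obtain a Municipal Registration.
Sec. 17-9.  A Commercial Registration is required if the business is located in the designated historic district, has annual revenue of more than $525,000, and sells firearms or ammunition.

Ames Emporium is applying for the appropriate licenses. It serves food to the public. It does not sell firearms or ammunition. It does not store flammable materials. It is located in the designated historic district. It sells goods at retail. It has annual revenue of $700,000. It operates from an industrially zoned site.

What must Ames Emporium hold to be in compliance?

None

Sec. 17-1. is located in the designated historic district (not: is located in Zone A); operates from an industrially zoned site → Zone A Registration not required.
Sec. 17-2. does not sell firearms or ammunition; operates from an industrially zoned site; sells goods at retail → Firearms Dealer Registration not required.
Sec. 17-3. operates from an industrially zoned site (not: is a mobile business with no fixed premises) → General Business Registration not required.
Sec. 17-4. does not sell firearms or ammunition; serves food to the public; is located in the designated historic district → Trade Authorization not required.
Sec. 17-5. does not sell firearms or ammunition → Municipal Authorization not required.
Sec. 17-6. is located in the designated historic district (not: is located in Zone C); sells goods at retail → Annual Authorization not required.
Sec. 17-7. operates from an industrially zoned site; is located in the designated historic district (not: is located in a residentially zoned district); revenue $700,000 ≤ $2,550,000 → Commercial Certificate not required.
Sec. 17-8. does not sell firearms or ammunition; operates from an industrially zoned site; revenue $700,000 < $2,400,000 → Municipal Registration not required.
Sec. 17-9. is located in the designated historic district; revenue $700,000 > $525,000; does not sell firearms or ammunition → Commercial Registration not required.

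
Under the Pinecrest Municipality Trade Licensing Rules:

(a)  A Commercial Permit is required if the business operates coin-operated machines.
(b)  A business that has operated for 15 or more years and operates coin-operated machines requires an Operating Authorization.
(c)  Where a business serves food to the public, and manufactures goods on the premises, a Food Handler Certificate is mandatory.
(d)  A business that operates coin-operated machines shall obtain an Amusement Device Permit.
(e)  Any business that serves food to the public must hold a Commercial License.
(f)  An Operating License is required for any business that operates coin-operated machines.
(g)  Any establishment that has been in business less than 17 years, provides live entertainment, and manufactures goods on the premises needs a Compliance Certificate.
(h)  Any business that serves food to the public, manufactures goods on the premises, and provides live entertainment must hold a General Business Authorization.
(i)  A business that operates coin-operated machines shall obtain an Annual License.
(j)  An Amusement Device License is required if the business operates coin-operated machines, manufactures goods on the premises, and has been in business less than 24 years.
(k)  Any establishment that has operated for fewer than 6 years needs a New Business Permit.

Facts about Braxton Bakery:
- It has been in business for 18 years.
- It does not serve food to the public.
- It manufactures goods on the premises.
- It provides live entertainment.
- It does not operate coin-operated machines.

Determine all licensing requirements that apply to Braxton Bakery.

(a) does not operate coin-operated machines → Commercial Permit not required.
(b) years in business 18 ≥ 15; does not operate coin-operated machines → Operating Authorization not required.
(c) does not serve food to the public; manufactures goods on the premises → Food Handler Certificate not required.
(d) does not operate coin-operated machines → Amusement Device Permit not required.
(e) does not serve food to the public → Commercial License not required.
(f) does not operate coin-operated machines → Operating License not required.
(g) years in business 18 ≥ 17; provides live entertainment; manufactures goods on the premises → Compliance Certificate not required.
(h) does not serve food to the public; manufactures goods on the premises; provides live entertainment → General Business Authorization not required.
(i) does not operate coin-operated machines → Annual License not required.
(j) does not operate coin-operated machines; manufactures goods on the premises; years in business 18 < 24 → Amusement Device License not required.
(k) years in business 18 ≥ 6 → New Business Permit not required.

None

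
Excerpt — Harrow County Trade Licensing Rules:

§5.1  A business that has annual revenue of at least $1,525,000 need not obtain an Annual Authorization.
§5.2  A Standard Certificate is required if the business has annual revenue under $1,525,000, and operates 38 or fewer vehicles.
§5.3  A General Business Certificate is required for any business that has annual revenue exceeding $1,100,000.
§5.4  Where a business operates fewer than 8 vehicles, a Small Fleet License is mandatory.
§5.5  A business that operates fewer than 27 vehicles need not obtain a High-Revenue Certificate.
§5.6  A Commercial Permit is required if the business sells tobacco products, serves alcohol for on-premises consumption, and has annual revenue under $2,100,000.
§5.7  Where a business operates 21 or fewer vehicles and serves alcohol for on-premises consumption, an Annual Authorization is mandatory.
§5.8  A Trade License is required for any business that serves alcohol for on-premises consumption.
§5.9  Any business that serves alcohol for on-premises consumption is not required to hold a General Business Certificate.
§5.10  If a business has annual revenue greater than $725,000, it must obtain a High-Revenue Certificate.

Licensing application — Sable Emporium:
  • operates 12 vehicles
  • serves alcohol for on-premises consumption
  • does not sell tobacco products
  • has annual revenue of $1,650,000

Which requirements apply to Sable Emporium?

Trade License

§5.1 revenue $1,650,000 ≥ $1,525,000 → exempt from Annual Authorization.
§5.2 revenue $1,650,000 ≥ $1,525,000; vehicles 12 ≤ 38 → Standard Certificate not required.
§5.3 revenue $1,650,000 > $1,100,000 → General Business Certificate required.
§5.4 vehicles 12 ≥ 8 → Small Fleet License not required.
§5.5 vehicles 12 < 27 → exempt from High-Revenue Certificate.
§5.6 does not sell tobacco products; serves alcohol for on-premises consumption; revenue $1,650,000 < $2,100,000 → Commercial Permit not required.
§5.7 vehicles 12 ≤ 21; serves alcohol for on-premises consumption → Annual Authorization required.
§5.8 serves alcohol for on-premises consumption → Trade License required.
§5.9 serves alcohol for on-premises consumption → exempt from General Business Certificate.
§5.10 revenue $1,650,000 > $725,000 → High-Revenue Certificate required.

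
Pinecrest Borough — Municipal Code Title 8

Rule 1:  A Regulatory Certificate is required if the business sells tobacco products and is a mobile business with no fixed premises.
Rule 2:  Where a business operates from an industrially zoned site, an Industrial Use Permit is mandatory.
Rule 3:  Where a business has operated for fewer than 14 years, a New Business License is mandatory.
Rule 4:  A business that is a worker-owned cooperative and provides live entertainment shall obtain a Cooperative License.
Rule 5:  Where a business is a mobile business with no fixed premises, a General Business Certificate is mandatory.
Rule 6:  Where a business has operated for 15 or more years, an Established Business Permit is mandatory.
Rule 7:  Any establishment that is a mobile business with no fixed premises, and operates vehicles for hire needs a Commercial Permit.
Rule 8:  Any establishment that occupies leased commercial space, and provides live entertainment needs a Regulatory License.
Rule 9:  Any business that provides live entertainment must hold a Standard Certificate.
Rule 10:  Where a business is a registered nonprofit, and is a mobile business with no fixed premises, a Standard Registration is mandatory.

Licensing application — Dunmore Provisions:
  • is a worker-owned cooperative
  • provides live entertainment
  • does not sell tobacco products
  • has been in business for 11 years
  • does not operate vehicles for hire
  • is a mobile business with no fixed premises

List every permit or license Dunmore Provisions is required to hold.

Rule 1: does not sell tobacco products; is a mobile business with no fixed premises → Regulatory Certificate not required.
Rule 2: is a mobile business with no fixed premises (not: operates from an industrially zoned site) → Industrial Use Permit not required.
Rule 3: years in business 11 < 14 → New Business License required.
Rule 4: is a worker-owned cooperative; provides live entertainment → Cooperative License required.
Rule 5: is a mobile business with no fixed premises → General Business Certificate required.
Rule 6: years in business 11 < 15 → Established Business Permit not required.
Rule 7: is a mobile business with no fixed premises; does not operate vehicles for hire → Commercial Permit not required.
Rule 8: is a mobile business with no fixed premises (not: occupies leased commercial space); provides live entertainment → Regulatory License not required.
Rule 9: provides live entertainment → Standard Certificate required.
Rule 10: is a worker-owned cooperative (not: is a registered nonprofit); is a mobile business with no fixed premises → Standard Registration not required.

Cooperative License, General Business Certificate, New Business License, Standard Certificate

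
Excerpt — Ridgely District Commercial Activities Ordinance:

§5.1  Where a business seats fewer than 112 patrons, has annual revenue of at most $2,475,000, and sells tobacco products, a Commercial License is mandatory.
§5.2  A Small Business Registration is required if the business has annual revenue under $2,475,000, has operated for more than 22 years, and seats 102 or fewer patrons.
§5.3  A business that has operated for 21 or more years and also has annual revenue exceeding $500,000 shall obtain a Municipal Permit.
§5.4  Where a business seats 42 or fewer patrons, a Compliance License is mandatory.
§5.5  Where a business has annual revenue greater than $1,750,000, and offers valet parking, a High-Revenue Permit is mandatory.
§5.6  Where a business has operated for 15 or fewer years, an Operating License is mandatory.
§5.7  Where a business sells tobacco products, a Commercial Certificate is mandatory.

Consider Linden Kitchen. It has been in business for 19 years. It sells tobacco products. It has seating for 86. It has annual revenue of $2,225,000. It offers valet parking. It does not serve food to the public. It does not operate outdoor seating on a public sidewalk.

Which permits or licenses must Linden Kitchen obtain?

Commercial Certificate, Commercial License, High-Revenue Permit

§5.1 seating 86 < 112; revenue $2,225,000 ≤ $2,475,000; sells tobacco products → Commercial License required.
§5.2 revenue $2,225,000 < $2,475,000; years in business 19 ≤ 22; seating 86 ≤ 102 → Small Business Registration not required.
§5.3 years in business 19 < 21; revenue $2,225,000 > $500,000 → Municipal Permit not required.
§5.4 seating 86 > 42 → Compliance License not required.
§5.5 revenue $2,225,000 > $1,750,000; offers valet parking → High-Revenue Permit required.
§5.6 years in business 19 > 15 → Operating License not required.
§5.7 sells tobacco products → Commercial Certificate required.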